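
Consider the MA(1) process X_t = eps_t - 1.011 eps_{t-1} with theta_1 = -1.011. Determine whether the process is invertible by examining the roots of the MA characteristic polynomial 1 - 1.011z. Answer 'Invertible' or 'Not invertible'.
\text{Not invertible}

The MA(q) characteristic polynomial is P(z) = 1 - 1.011z.
Invertibility requires all roots to lie outside the unit circle, i.e. |z| > 1 for every root.
This is linear in z: 1 + (-1.011) z = 0  =>  z = -1/(-1.011) = 0.98912,  |z| = 0.98912.
Moduli of all roots: 0.9891.
All moduli strictly greater than 1? No.
Verdict: Not invertible.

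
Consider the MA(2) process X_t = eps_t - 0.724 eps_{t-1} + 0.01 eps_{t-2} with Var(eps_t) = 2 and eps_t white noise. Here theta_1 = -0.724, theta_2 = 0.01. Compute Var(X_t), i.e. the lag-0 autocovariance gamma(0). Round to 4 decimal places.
\gamma(0) = 3.0486

For an MA(q) process X_t = eps_t + sum_i theta_i eps_{t-i} with
Var(eps_t) = sigma^2, the variance is
  gamma(0) = sigma^2 * (1 + sum_i theta_i^2).
  sum_i theta_i^2 = (-0.724)^2 + (0.01)^2 = 0.524176 + 0.0001 = 0.524276.
  gamma(0) = 2 * (1 + 0.524276) = 2 * 1.524276 = 3.048552, which rounds to 3.0486.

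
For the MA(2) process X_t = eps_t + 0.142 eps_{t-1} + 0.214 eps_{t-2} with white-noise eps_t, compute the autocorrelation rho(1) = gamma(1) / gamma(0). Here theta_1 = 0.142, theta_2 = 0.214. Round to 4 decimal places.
\rho(1) = 0.1617

For an MA(q) process with theta_0 = 1, the autocovariance is
  gamma(k) = sigma^2 * sum_{i=0..q-k} theta_i * theta_{i+k},
and rho(k) = gamma(k) / gamma(0). Sigma^2 cancels.
  numerator   = (1)*(0.142) + (0.142)*(0.214) = 0.172388.
  denominator = (1)^2 + (0.142)^2 + (0.214)^2 = 1.06596.
  rho(1) = 0.172388 / 1.06596 = 0.1617.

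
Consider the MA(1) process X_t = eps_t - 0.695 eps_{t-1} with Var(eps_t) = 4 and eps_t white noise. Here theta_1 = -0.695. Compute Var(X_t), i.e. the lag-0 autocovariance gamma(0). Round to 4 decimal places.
\gamma(0) = 5.9321

For an MA(q) process X_t = eps_t + sum_i theta_i eps_{t-i} with
Var(eps_t) = sigma^2, the variance is
  gamma(0) = sigma^2 * (1 + sum_i theta_i^2).
  sum_i theta_i^2 = (-0.695)^2 = 0.483025.
  gamma(0) = 4 * (1 + 0.483025) = 4 * 1.483025 = 5.9321.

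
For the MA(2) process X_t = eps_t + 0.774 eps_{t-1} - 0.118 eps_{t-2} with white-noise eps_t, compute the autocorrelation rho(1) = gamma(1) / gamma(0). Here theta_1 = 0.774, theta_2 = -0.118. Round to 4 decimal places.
\rho(1) = 0.4232

For an MA(q) process with theta_0 = 1, the autocovariance is
  gamma(k) = sigma^2 * sum_{i=0..q-k} theta_i * theta_{i+k},
and rho(k) = gamma(k) / gamma(0). Sigma^2 cancels.
  numerator   = (1)*(0.774) + (0.774)*(-0.118) = 0.682668.
  denominator = (1)^2 + (0.774)^2 + (-0.118)^2 = 1.613.
  rho(1) = 0.682668 / 1.613 = 0.4232.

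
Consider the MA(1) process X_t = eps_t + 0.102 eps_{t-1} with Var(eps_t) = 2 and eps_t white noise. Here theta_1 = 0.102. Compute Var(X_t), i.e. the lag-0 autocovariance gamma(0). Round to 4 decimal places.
\gamma(0) = 2.0208

For an MA(q) process X_t = eps_t + sum_i theta_i eps_{t-i} with
Var(eps_t) = sigma^2, the variance is
  gamma(0) = sigma^2 * (1 + sum_i theta_i^2).
  sum_i theta_i^2 = (0.102)^2 = 0.010404.
  gamma(0) = 2 * (1 + 0.010404) = 2 * 1.010404 = 2.020808, which rounds to 2.0208.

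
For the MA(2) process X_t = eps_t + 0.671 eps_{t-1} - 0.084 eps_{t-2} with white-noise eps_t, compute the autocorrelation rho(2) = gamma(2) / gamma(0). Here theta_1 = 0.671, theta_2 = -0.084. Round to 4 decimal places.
\rho(2) = -0.0576

For an MA(q) process with theta_0 = 1, the autocovariance is
  gamma(k) = sigma^2 * sum_{i=0..q-k} theta_i * theta_{i+k},
and rho(k) = gamma(k) / gamma(0). Sigma^2 cancels.
  numerator   = (1)*(-0.084) = -0.084.
  denominator = (1)^2 + (0.671)^2 + (-0.084)^2 = 1.457297.
  rho(2) = -0.084 / 1.457297 = -0.0576.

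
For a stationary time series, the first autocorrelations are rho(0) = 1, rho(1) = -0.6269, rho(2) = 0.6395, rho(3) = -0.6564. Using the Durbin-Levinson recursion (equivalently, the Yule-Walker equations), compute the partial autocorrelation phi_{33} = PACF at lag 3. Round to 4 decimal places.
\phi_{33} = -0.3230

The PACF at lag k is phi_{kk}, the last component of the solution
to the Yule-Walker system G_k phi = r_k where
  (G_k)_{ij} = rho(|i - j|), (r_k)_i = rho(i), i,j = 1..k.
Equivalently, Durbin-Levinson gives phi_{kk} iteratively:
  phi_{11} = rho(1)
  phi_{kk} = [rho(k) - sum_{j=1..k-1} phi_{k-1,j} rho(k-j)]
            / [1 - sum_{j=1..k-1} phi_{k-1,j} rho(j)],
  phi_{k,j} = phi_{k-1,j} - phi_{kk} phi_{k-1,k-j},  j = 1..k-1.
Step k = 1:
  phi_11 = rho(1) = -0.6269.
Step k = 2:
  phi_22 = [rho(2) - phi_11 rho(1)] / [1 - phi_11 rho(1)] = [0.6395 - (-0.6269)(-0.6269)] / [1 - (-0.6269)(-0.6269)]
         = 0.24649639 / 0.60699639 = 0.406092.
  Update: phi_21 = phi_11 - phi_22 phi_11 = -0.6269 - (0.406092)(-0.6269) = -0.372321.
Step k = 3:
  phi_33 = [rho(3) - phi_21 rho(2) - phi_22 rho(1)] / [1 - phi_21 rho(1) - phi_22 rho(2)]
    numerator   = -0.6564 - (-0.372321)(0.6395) - (0.406092)(-0.6269) = -0.16372169
    denominator = 1 - (-0.372321)(-0.6269) - (0.406092)(0.6395) = 0.50689617
  phi_33 = -0.16372169 / 0.50689617 = -0.323.
Therefore phi_{33} = -0.3230.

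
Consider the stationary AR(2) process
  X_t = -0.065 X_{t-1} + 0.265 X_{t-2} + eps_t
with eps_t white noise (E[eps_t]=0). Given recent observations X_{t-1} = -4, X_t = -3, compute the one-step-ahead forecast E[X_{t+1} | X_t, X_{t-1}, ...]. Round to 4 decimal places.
E[X_{t+1} \mid \mathcal F_t] = -0.8650

For an AR(p) model X_t = c + sum_i phi_i X_{t-i} + eps_t, the
one-step-ahead conditional mean is
  E[X_{t+1} | X_t, ...] = c + sum_i phi_i X_{t+1-i}.
Substitute known values:
  E[X_{t+1} | ...] = (-0.065) * (-3) + (0.265) * (-4)
                   = -0.8650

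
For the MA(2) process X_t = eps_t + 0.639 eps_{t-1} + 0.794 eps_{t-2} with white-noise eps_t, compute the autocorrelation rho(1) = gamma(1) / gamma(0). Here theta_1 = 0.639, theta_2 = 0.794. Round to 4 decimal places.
\rho(1) = 0.5623

For an MA(q) process with theta_0 = 1, the autocovariance is
  gamma(k) = sigma^2 * sum_{i=0..q-k} theta_i * theta_{i+k},
and rho(k) = gamma(k) / gamma(0). Sigma^2 cancels.
  numerator   = (1)*(0.639) + (0.639)*(0.794) = 1.146366.
  denominator = (1)^2 + (0.639)^2 + (0.794)^2 = 2.038757.
  rho(1) = 1.146366 / 2.038757 = 0.5623.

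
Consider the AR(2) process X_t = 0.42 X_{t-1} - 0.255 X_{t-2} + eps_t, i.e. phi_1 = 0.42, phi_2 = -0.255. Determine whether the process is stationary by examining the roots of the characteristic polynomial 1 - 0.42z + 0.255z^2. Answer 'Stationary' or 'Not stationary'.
\text{Stationary}

The AR(p) characteristic polynomial is P(z) = 1 - 0.42z + 0.255z^2.
Stationarity requires all roots to lie outside the unit circle, i.e. |z| > 1 for every root.
Set 1 + (-0.42) z + (0.255) z^2 = 0, i.e. a z^2 + b z + c = 0 with a = 0.255, b = -0.42, c = 1.
Discriminant D = b^2 - 4ac = (-0.42)^2 - 4*(0.255)*1 = 0.1764 - (1.02) = -0.8436.
D < 0, so the roots are the complex-conjugate pair z = (-b +/- i sqrt(-D)) / (2a) = 0.8235 +/- 1.8009i.
For a conjugate pair |z|^2 = z * conj(z) = (product of roots) = c/a = 1/(0.255) = 3.921569, so |z| = sqrt(3.921569) = 1.9803 for both roots.
Moduli of all roots: 1.9803, 1.9803.
All moduli strictly greater than 1? Yes.
Verdict: Stationary.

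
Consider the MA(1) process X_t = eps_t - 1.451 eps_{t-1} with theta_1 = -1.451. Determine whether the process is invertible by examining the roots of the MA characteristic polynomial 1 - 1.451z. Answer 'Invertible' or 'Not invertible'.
\text{Not invertible}

The MA(q) characteristic polynomial is P(z) = 1 - 1.451z.
Invertibility requires all roots to lie outside the unit circle, i.e. |z| > 1 for every root.
This is linear in z: 1 + (-1.451) z = 0  =>  z = -1/(-1.451) = 0.68918,  |z| = 0.68918.
Moduli of all roots: 0.6892.
All moduli strictly greater than 1? No.
Verdict: Not invertible.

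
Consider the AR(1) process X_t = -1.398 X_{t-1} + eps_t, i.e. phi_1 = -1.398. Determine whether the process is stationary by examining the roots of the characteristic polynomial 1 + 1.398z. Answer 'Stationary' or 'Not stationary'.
\text{Not stationary}

The AR(p) characteristic polynomial is P(z) = 1 + 1.398z.
Stationarity requires all roots to lie outside the unit circle, i.e. |z| > 1 for every root.
This is linear in z: 1 + (1.398) z = 0  =>  z = -1/(1.398) = -0.715308,  |z| = 0.715308.
Moduli of all roots: 0.7153.
All moduli strictly greater than 1? No.
Verdict: Not stationary.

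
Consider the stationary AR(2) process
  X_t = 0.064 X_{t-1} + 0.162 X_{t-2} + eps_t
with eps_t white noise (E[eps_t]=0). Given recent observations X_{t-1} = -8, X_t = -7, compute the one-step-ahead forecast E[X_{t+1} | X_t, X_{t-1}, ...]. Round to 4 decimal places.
E[X_{t+1} \mid \mathcal F_t] = -1.7440

For an AR(p) model X_t = c + sum_i phi_i X_{t-i} + eps_t, the
one-step-ahead conditional mean is
  E[X_{t+1} | X_t, ...] = c + sum_i phi_i X_{t+1-i}.
Substitute known values:
  E[X_{t+1} | ...] = (0.064) * (-7) + (0.162) * (-8)
                   = -1.7440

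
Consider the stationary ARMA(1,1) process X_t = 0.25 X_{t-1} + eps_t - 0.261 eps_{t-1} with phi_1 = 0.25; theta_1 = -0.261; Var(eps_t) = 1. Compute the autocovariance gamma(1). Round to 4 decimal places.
\gamma(1) = -0.0110

Multiply the model equation by X_{t-k} and take expectations. With theta_0 = psi_0 = 1 and psi_j the MA(infinity) weights, this gives
  gamma(k) - sum_i phi_i gamma(k-i) = c_k,
  c_k = sigma^2 * sum_{j=k..q} theta_j psi_{j-k}   (c_k = 0 for k > q),
using gamma(-m) = gamma(m).
psi-weights needed (psi_j = theta_j + sum_i phi_i psi_{j-i}):
  psi_1 = theta_1 + phi_1 = -0.261 + (0.25) = -0.011
Right-hand sides:
  c_0 = sigma^2 (1 + theta_1 psi_1) = 1 * (1 + (-0.261)(-0.011)) = 1 * 1.002871 = 1.002871
  c_1 = sigma^2 theta_1 = 1 * (-0.261) = -0.261
  c_2 = 0
Equations for k = 0 and k = 1 (AR order 1):
  gamma(0) = phi_1 gamma(1) + c_0
  gamma(1) = phi_1 gamma(0) + c_1
Substituting the second into the first: gamma(0) (1 - phi_1^2) = c_0 + phi_1 c_1, so
  gamma(0) = (c_0 + phi_1 c_1) / (1 - phi_1^2) = (1.002871 + (0.25)(-0.261)) / (1 - (0.25)^2) = 0.937621 / 0.9375 = 1.000129.
  gamma(1) = phi_1 gamma(0) + c_1 = (0.25)(1.000129) + (-0.261) = -0.010968.
Therefore gamma(1) = -0.0110 (to 4 decimal places).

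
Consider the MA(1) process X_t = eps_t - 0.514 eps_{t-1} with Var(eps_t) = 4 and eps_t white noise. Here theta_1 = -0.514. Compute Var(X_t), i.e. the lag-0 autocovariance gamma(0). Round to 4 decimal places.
\gamma(0) = 5.0568

For an MA(q) process X_t = eps_t + sum_i theta_i eps_{t-i} with
Var(eps_t) = sigma^2, the variance is
  gamma(0) = sigma^2 * (1 + sum_i theta_i^2).
  sum_i theta_i^2 = (-0.514)^2 = 0.264196.
  gamma(0) = 4 * (1 + 0.264196) = 4 * 1.264196 = 5.056784, which rounds to 5.0568.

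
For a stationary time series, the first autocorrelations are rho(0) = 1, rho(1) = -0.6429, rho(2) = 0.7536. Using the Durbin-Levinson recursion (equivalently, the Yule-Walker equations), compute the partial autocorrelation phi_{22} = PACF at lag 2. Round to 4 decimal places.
\phi_{22} = 0.5800

The PACF at lag k is phi_{kk}, the last component of the solution
to the Yule-Walker system G_k phi = r_k where
  (G_k)_{ij} = rho(|i - j|), (r_k)_i = rho(i), i,j = 1..k.
Equivalently, Durbin-Levinson gives phi_{kk} iteratively:
  phi_{11} = rho(1)
  phi_{kk} = [rho(k) - sum_{j=1..k-1} phi_{k-1,j} rho(k-j)]
            / [1 - sum_{j=1..k-1} phi_{k-1,j} rho(j)],
  phi_{k,j} = phi_{k-1,j} - phi_{kk} phi_{k-1,k-j},  j = 1..k-1.
Step k = 1:
  phi_11 = rho(1) = -0.6429.
Step k = 2:
  phi_22 = [rho(2) - phi_11 rho(1)] / [1 - phi_11 rho(1)] = [0.7536 - (-0.6429)(-0.6429)] / [1 - (-0.6429)(-0.6429)]
         = 0.34027959 / 0.58667959 = 0.58.
Therefore phi_{22} = 0.5800.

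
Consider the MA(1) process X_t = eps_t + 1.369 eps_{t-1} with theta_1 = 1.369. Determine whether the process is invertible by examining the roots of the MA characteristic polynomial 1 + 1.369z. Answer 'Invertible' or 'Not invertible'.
\text{Not invertible}

The MA(q) characteristic polynomial is P(z) = 1 + 1.369z.
Invertibility requires all roots to lie outside the unit circle, i.e. |z| > 1 for every root.
This is linear in z: 1 + (1.369) z = 0  =>  z = -1/(1.369) = -0.73046,  |z| = 0.73046.
Moduli of all roots: 0.7305.
All moduli strictly greater than 1? No.
Verdict: Not invertible.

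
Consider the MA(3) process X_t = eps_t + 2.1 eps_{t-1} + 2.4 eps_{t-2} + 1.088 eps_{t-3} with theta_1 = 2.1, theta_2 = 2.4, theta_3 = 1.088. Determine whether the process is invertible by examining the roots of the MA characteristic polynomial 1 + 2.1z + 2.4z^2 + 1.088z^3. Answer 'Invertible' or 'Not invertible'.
\text{Not invertible}

The MA(q) characteristic polynomial is P(z) = 1 + 2.1z + 2.4z^2 + 1.088z^3.
Invertibility requires all roots to lie outside the unit circle, i.e. |z| > 1 for every root.
Degree 3: look for a simple real root z0 first, then factor out (1 - z/z0) and solve the remaining quadratic.
Testing z0 = -1.25: P(-1.25) = 1 + (2.1)(-1.25) + (2.4)(-1.25)^2 + (1.088)(-1.25)^3
  = 1 + (-2.625) + (3.75) + (-2.125) = 0.  So z_0 = -1.25 is a root, |z_0| = 1.25.
Divide out the factor (1 + 0.8 z) = (1 - z/z0) (since 1/z0 = -0.8):
  P(z) = (1 + 0.8 z)(1 + (1.3) z + (1.36) z^2)
  [check: z-coef 1.3 - (-0.8) = 2.1; z^2-coef 1.36 - (-0.8)(1.3) = 2.4; z^3-coef -(-0.8)(1.36) = 1.088.]
Remaining roots from the quadratic factor 1 + (1.3) z + (1.36) z^2:
  Set 1 + (1.3) z + (1.36) z^2 = 0, i.e. a z^2 + b z + c = 0 with a = 1.36, b = 1.3, c = 1.
  Discriminant D = b^2 - 4ac = (1.3)^2 - 4*(1.36)*1 = 1.69 - (5.44) = -3.75.
  D < 0, so the roots are the complex-conjugate pair z = (-b +/- i sqrt(-D)) / (2a) = -0.4779 +/- 0.7119i.
  For a conjugate pair |z|^2 = z * conj(z) = (product of roots) = c/a = 1/(1.36) = 0.735294, so |z| = sqrt(0.735294) = 0.8575 for both roots.
Moduli of all roots: 1.2500, 0.8575, 0.8575.
All moduli strictly greater than 1? No.
Verdict: Not invertible.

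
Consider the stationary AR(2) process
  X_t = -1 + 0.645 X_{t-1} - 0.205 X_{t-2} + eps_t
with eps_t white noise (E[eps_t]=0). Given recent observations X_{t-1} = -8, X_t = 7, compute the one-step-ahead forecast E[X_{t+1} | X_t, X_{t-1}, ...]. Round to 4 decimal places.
E[X_{t+1} \mid \mathcal F_t] = 5.1550

For an AR(p) model X_t = c + sum_i phi_i X_{t-i} + eps_t, the
one-step-ahead conditional mean is
  E[X_{t+1} | X_t, ...] = c + sum_i phi_i X_{t+1-i}.
Substitute known values:
  E[X_{t+1} | ...] = -1 + (0.645) * (7) + (-0.205) * (-8)
                   = 5.1550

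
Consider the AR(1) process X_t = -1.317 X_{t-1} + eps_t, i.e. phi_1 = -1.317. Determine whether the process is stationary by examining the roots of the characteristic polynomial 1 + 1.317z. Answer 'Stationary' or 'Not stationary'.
\text{Not stationary}

The AR(p) characteristic polynomial is P(z) = 1 + 1.317z.
Stationarity requires all roots to lie outside the unit circle, i.e. |z| > 1 for every root.
This is linear in z: 1 + (1.317) z = 0  =>  z = -1/(1.317) = -0.759301,  |z| = 0.759301.
Moduli of all roots: 0.7593.
All moduli strictly greater than 1? No.
Verdict: Not stationary.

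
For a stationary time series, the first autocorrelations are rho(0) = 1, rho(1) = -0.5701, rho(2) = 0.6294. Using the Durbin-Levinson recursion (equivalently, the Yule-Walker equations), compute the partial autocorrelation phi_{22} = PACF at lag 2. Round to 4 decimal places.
\phi_{22} = 0.4510

The PACF at lag k is phi_{kk}, the last component of the solution
to the Yule-Walker system G_k phi = r_k where
  (G_k)_{ij} = rho(|i - j|), (r_k)_i = rho(i), i,j = 1..k.
Equivalently, Durbin-Levinson gives phi_{kk} iteratively:
  phi_{11} = rho(1)
  phi_{kk} = [rho(k) - sum_{j=1..k-1} phi_{k-1,j} rho(k-j)]
            / [1 - sum_{j=1..k-1} phi_{k-1,j} rho(j)],
  phi_{k,j} = phi_{k-1,j} - phi_{kk} phi_{k-1,k-j},  j = 1..k-1.
Step k = 1:
  phi_11 = rho(1) = -0.5701.
Step k = 2:
  phi_22 = [rho(2) - phi_11 rho(1)] / [1 - phi_11 rho(1)] = [0.6294 - (-0.5701)(-0.5701)] / [1 - (-0.5701)(-0.5701)]
         = 0.30438599 / 0.67498599 = 0.451.
Therefore phi_{22} = 0.4510.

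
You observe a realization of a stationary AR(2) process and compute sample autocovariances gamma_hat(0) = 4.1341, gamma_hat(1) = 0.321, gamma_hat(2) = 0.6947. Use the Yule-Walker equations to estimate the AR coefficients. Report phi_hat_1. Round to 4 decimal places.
\hat\phi_{1} = 0.0650

The Yule-Walker equations for an AR(p) process read, in matrix form,
  Gamma_p phi = r_p,   with   (Gamma_p)_{ij} = gamma(|i - j|),
                       (r_p)_i = gamma(i),   i,j = 1..p.
Substitute the sample gammas (Toeplitz matrix and right-hand side of size 2):
  Gamma_p = [[4.1341, 0.321], [0.321, 4.1341]]
  r_p     = [0.321, 0.6947]
Written out:
  4.1341 phi_1 + 0.321 phi_2 = 0.321
  0.321 phi_1 + 4.1341 phi_2 = 0.6947
Solve by Cramer's rule:
  det = gamma(0)^2 - gamma(1)^2 = (4.1341)^2 - (0.321)^2 = 17.09078281 - 0.103041 = 16.98774181
  phi_hat_1 = [gamma(1) gamma(0) - gamma(1) gamma(2)] / det = [(0.321)(4.1341) - (0.321)(0.6947)] / 16.98774181 = 1.1040474 / 16.98774181 = 0.065
  phi_hat_2 = [gamma(0) gamma(2) - gamma(1)^2] / det = [(4.1341)(0.6947) - (0.321)^2] / 16.98774181 = 2.76891827 / 16.98774181 = 0.163
So phi_hat = [0.0650, 0.1630].
Therefore phi_hat_1 = 0.0650.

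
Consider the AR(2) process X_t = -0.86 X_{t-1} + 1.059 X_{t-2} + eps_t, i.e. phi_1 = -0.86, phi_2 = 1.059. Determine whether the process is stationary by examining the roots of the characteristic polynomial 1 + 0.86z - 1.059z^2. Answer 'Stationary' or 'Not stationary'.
\text{Not stationary}

The AR(p) characteristic polynomial is P(z) = 1 + 0.86z - 1.059z^2.
Stationarity requires all roots to lie outside the unit circle, i.e. |z| > 1 for every root.
Set 1 + (0.86) z + (-1.059) z^2 = 0, i.e. a z^2 + b z + c = 0 with a = -1.059, b = 0.86, c = 1.
Discriminant D = b^2 - 4ac = (0.86)^2 - 4*(-1.059)*1 = 0.7396 - (-4.236) = 4.9756.
D >= 0, so the roots are real: z = (-b +/- sqrt(D)) / (2a) = (-0.86 +/- 2.230605) / (-2.118).
  z_1 = (-0.86 + 2.230605) / (-2.118) = -0.6471,   |z_1| = 0.6471.
  z_2 = (-0.86 - 2.230605) / (-2.118) = 1.4592,   |z_2| = 1.4592.
Moduli of all roots: 0.6471, 1.4592.
All moduli strictly greater than 1? No.
Verdict: Not stationary.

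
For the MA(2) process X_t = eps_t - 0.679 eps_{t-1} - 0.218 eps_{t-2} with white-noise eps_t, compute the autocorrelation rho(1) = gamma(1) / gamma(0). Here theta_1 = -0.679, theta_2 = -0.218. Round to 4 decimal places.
\rho(1) = -0.3520

For an MA(q) process with theta_0 = 1, the autocovariance is
  gamma(k) = sigma^2 * sum_{i=0..q-k} theta_i * theta_{i+k},
and rho(k) = gamma(k) / gamma(0). Sigma^2 cancels.
  numerator   = (1)*(-0.679) + (-0.679)*(-0.218) = -0.530978.
  denominator = (1)^2 + (-0.679)^2 + (-0.218)^2 = 1.508565.
  rho(1) = -0.530978 / 1.508565 = -0.3520.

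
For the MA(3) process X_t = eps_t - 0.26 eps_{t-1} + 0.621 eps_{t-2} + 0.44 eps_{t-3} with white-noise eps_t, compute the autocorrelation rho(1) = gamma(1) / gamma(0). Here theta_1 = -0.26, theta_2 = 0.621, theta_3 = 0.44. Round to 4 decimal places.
\rho(1) = -0.0900

For an MA(q) process with theta_0 = 1, the autocovariance is
  gamma(k) = sigma^2 * sum_{i=0..q-k} theta_i * theta_{i+k},
and rho(k) = gamma(k) / gamma(0). Sigma^2 cancels.
  numerator   = (1)*(-0.26) + (-0.26)*(0.621) + (0.621)*(0.44) = -0.14822.
  denominator = (1)^2 + (-0.26)^2 + (0.621)^2 + (0.44)^2 = 1.646841.
  rho(1) = -0.14822 / 1.646841 = -0.0900.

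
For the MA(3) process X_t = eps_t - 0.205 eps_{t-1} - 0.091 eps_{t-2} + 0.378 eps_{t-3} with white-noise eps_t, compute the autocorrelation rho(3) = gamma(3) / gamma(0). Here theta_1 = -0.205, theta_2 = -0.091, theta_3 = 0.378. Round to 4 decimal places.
\rho(3) = 0.3168

For an MA(q) process with theta_0 = 1, the autocovariance is
  gamma(k) = sigma^2 * sum_{i=0..q-k} theta_i * theta_{i+k},
and rho(k) = gamma(k) / gamma(0). Sigma^2 cancels.
  numerator   = (1)*(0.378) = 0.378.
  denominator = (1)^2 + (-0.205)^2 + (-0.091)^2 + (0.378)^2 = 1.19319.
  rho(3) = 0.378 / 1.19319 = 0.3168.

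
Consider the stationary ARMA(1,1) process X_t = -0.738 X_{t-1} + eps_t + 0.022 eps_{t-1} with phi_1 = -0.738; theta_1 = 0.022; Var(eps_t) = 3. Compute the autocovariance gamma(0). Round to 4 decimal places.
\gamma(0) = 6.3775

Multiply the model equation by X_{t-k} and take expectations. With theta_0 = psi_0 = 1 and psi_j the MA(infinity) weights, this gives
  gamma(k) - sum_i phi_i gamma(k-i) = c_k,
  c_k = sigma^2 * sum_{j=k..q} theta_j psi_{j-k}   (c_k = 0 for k > q),
using gamma(-m) = gamma(m).
psi-weights needed (psi_j = theta_j + sum_i phi_i psi_{j-i}):
  psi_1 = theta_1 + phi_1 = 0.022 + (-0.738) = -0.716
Right-hand sides:
  c_0 = sigma^2 (1 + theta_1 psi_1) = 3 * (1 + (0.022)(-0.716)) = 3 * 0.984248 = 2.952744
  c_1 = sigma^2 theta_1 = 3 * (0.022) = 0.066
  c_2 = 0
Equations for k = 0 and k = 1 (AR order 1):
  gamma(0) = phi_1 gamma(1) + c_0
  gamma(1) = phi_1 gamma(0) + c_1
Substituting the second into the first: gamma(0) (1 - phi_1^2) = c_0 + phi_1 c_1, so
  gamma(0) = (c_0 + phi_1 c_1) / (1 - phi_1^2) = (2.952744 + (-0.738)(0.066)) / (1 - (-0.738)^2) = 2.904036 / 0.455356 = 6.377507.
Therefore gamma(0) = 6.3775 (to 4 decimal places).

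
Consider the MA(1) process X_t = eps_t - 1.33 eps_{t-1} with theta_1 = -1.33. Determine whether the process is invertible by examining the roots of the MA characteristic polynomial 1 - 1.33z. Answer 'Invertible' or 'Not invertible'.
\text{Not invertible}

The MA(q) characteristic polynomial is P(z) = 1 - 1.33z.
Invertibility requires all roots to lie outside the unit circle, i.e. |z| > 1 for every root.
This is linear in z: 1 + (-1.33) z = 0  =>  z = -1/(-1.33) = 0.75188,  |z| = 0.75188.
Moduli of all roots: 0.7519.
All moduli strictly greater than 1? No.
Verdict: Not invertible.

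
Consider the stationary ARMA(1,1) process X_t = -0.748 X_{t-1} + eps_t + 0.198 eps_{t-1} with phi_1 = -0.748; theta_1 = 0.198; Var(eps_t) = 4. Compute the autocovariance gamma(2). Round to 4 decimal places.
\gamma(2) = 3.1825

Multiply the model equation by X_{t-k} and take expectations. With theta_0 = psi_0 = 1 and psi_j the MA(infinity) weights, this gives
  gamma(k) - sum_i phi_i gamma(k-i) = c_k,
  c_k = sigma^2 * sum_{j=k..q} theta_j psi_{j-k}   (c_k = 0 for k > q),
using gamma(-m) = gamma(m).
psi-weights needed (psi_j = theta_j + sum_i phi_i psi_{j-i}):
  psi_1 = theta_1 + phi_1 = 0.198 + (-0.748) = -0.55
Right-hand sides:
  c_0 = sigma^2 (1 + theta_1 psi_1) = 4 * (1 + (0.198)(-0.55)) = 4 * 0.8911 = 3.5644
  c_1 = sigma^2 theta_1 = 4 * (0.198) = 0.792
  c_2 = 0
Equations for k = 0 and k = 1 (AR order 1):
  gamma(0) = phi_1 gamma(1) + c_0
  gamma(1) = phi_1 gamma(0) + c_1
Substituting the second into the first: gamma(0) (1 - phi_1^2) = c_0 + phi_1 c_1, so
  gamma(0) = (c_0 + phi_1 c_1) / (1 - phi_1^2) = (3.5644 + (-0.748)(0.792)) / (1 - (-0.748)^2) = 2.971984 / 0.440496 = 6.746903.
  gamma(1) = phi_1 gamma(0) + c_1 = (-0.748)(6.746903) + (0.792) = -4.254684.
For k = 2 (> q): gamma(2) = phi_1 gamma(1) = (-0.748)(-4.254684) = 3.182503.
Therefore gamma(2) = 3.1825 (to 4 decimal places).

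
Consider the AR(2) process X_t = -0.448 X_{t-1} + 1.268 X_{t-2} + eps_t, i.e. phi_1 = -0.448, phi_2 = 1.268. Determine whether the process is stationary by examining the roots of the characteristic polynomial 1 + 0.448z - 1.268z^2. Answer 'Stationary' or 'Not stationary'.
\text{Not stationary}

The AR(p) characteristic polynomial is P(z) = 1 + 0.448z - 1.268z^2.
Stationarity requires all roots to lie outside the unit circle, i.e. |z| > 1 for every root.
Set 1 + (0.448) z + (-1.268) z^2 = 0, i.e. a z^2 + b z + c = 0 with a = -1.268, b = 0.448, c = 1.
Discriminant D = b^2 - 4ac = (0.448)^2 - 4*(-1.268)*1 = 0.200704 - (-5.072) = 5.272704.
D >= 0, so the roots are real: z = (-b +/- sqrt(D)) / (2a) = (-0.448 +/- 2.296237) / (-2.536).
  z_1 = (-0.448 + 2.296237) / (-2.536) = -0.7288,   |z_1| = 0.7288.
  z_2 = (-0.448 - 2.296237) / (-2.536) = 1.0821,   |z_2| = 1.0821.
Moduli of all roots: 0.7288, 1.0821.
All moduli strictly greater than 1? No.
Verdict: Not stationary.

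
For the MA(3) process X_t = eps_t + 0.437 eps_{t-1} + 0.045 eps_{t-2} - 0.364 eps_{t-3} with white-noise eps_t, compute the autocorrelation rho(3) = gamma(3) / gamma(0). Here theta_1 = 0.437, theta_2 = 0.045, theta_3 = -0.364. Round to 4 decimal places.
\rho(3) = -0.2746

For an MA(q) process with theta_0 = 1, the autocovariance is
  gamma(k) = sigma^2 * sum_{i=0..q-k} theta_i * theta_{i+k},
and rho(k) = gamma(k) / gamma(0). Sigma^2 cancels.
  numerator   = (1)*(-0.364) = -0.364.
  denominator = (1)^2 + (0.437)^2 + (0.045)^2 + (-0.364)^2 = 1.32549.
  rho(3) = -0.364 / 1.32549 = -0.2746.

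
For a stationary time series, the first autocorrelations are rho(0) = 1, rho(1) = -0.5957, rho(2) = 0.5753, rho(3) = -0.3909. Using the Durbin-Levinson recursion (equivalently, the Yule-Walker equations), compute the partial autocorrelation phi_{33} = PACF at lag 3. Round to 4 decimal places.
\phi_{33} = 0.0671

The PACF at lag k is phi_{kk}, the last component of the solution
to the Yule-Walker system G_k phi = r_k where
  (G_k)_{ij} = rho(|i - j|), (r_k)_i = rho(i), i,j = 1..k.
Equivalently, Durbin-Levinson gives phi_{kk} iteratively:
  phi_{11} = rho(1)
  phi_{kk} = [rho(k) - sum_{j=1..k-1} phi_{k-1,j} rho(k-j)]
            / [1 - sum_{j=1..k-1} phi_{k-1,j} rho(j)],
  phi_{k,j} = phi_{k-1,j} - phi_{kk} phi_{k-1,k-j},  j = 1..k-1.
Step k = 1:
  phi_11 = rho(1) = -0.5957.
Step k = 2:
  phi_22 = [rho(2) - phi_11 rho(1)] / [1 - phi_11 rho(1)] = [0.5753 - (-0.5957)(-0.5957)] / [1 - (-0.5957)(-0.5957)]
         = 0.22044151 / 0.64514151 = 0.341695.
  Update: phi_21 = phi_11 - phi_22 phi_11 = -0.5957 - (0.341695)(-0.5957) = -0.392152.
Step k = 3:
  phi_33 = [rho(3) - phi_21 rho(2) - phi_22 rho(1)] / [1 - phi_21 rho(1) - phi_22 rho(2)]
    numerator   = -0.3909 - (-0.392152)(0.5753) - (0.341695)(-0.5957) = 0.03825288
    denominator = 1 - (-0.392152)(-0.5957) - (0.341695)(0.5753) = 0.56981779
  phi_33 = 0.03825288 / 0.56981779 = 0.0671.
Therefore phi_{33} = 0.0671.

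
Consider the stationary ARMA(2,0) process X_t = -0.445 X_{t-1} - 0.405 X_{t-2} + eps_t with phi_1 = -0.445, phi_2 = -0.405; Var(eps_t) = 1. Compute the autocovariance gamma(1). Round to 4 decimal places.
\gamma(1) = -0.4211

Multiply the model equation by X_{t-k} and take expectations. With theta_0 = psi_0 = 1 and psi_j the MA(infinity) weights, this gives
  gamma(k) - sum_i phi_i gamma(k-i) = c_k,
  c_k = sigma^2 * sum_{j=k..q} theta_j psi_{j-k}   (c_k = 0 for k > q),
using gamma(-m) = gamma(m).
Pure AR (q = 0): c_0 = sigma^2 = 1, c_k = 0 for k >= 1.
Equations for k = 0, 1, 2 (AR order 2, c_2 = 0):
  (E0) gamma(0) = phi_1 gamma(1) + phi_2 gamma(2) + c_0
  (E1) gamma(1) = phi_1 gamma(0) + phi_2 gamma(1) + c_1
  (E2) gamma(2) = phi_1 gamma(1) + phi_2 gamma(0)
From (E1): gamma(1) = A gamma(0) + B with
  A = phi_1 / (1 - phi_2) = -0.445 / 1.405 = -0.316726,   B = c_1 / (1 - phi_2) = 0 / 1.405 = 0.
Insert (E2) into (E0): gamma(0) (1 - phi_2^2) = phi_1 (1 + phi_2) gamma(1) + c_0.
  phi_1 (1 + phi_2) = (-0.445)(0.595) = -0.264775,   1 - phi_2^2 = 0.835975.
Replace gamma(1) by A gamma(0) + B and collect gamma(0):
  gamma(0) [0.835975 - (-0.264775)(-0.316726)] = c_0 = 1
  gamma(0) * 0.752114 = 1
  gamma(0) = 1 / 0.752114 = 1.329586.
  gamma(1) = A gamma(0) = (-0.316726)(1.329586) = -0.421114.
Therefore gamma(1) = -0.4211 (to 4 decimal places).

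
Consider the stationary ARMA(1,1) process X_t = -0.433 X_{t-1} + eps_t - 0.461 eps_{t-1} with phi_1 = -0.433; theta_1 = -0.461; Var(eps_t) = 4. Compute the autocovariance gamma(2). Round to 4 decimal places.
\gamma(2) = 2.2861

Multiply the model equation by X_{t-k} and take expectations. With theta_0 = psi_0 = 1 and psi_j the MA(infinity) weights, this gives
  gamma(k) - sum_i phi_i gamma(k-i) = c_k,
  c_k = sigma^2 * sum_{j=k..q} theta_j psi_{j-k}   (c_k = 0 for k > q),
using gamma(-m) = gamma(m).
psi-weights needed (psi_j = theta_j + sum_i phi_i psi_{j-i}):
  psi_1 = theta_1 + phi_1 = -0.461 + (-0.433) = -0.894
Right-hand sides:
  c_0 = sigma^2 (1 + theta_1 psi_1) = 4 * (1 + (-0.461)(-0.894)) = 4 * 1.412134 = 5.648536
  c_1 = sigma^2 theta_1 = 4 * (-0.461) = -1.844
  c_2 = 0
Equations for k = 0 and k = 1 (AR order 1):
  gamma(0) = phi_1 gamma(1) + c_0
  gamma(1) = phi_1 gamma(0) + c_1
Substituting the second into the first: gamma(0) (1 - phi_1^2) = c_0 + phi_1 c_1, so
  gamma(0) = (c_0 + phi_1 c_1) / (1 - phi_1^2) = (5.648536 + (-0.433)(-1.844)) / (1 - (-0.433)^2) = 6.446988 / 0.812511 = 7.934647.
  gamma(1) = phi_1 gamma(0) + c_1 = (-0.433)(7.934647) + (-1.844) = -5.279702.
For k = 2 (> q): gamma(2) = phi_1 gamma(1) = (-0.433)(-5.279702) = 2.286111.
Therefore gamma(2) = 2.2861 (to 4 decimal places).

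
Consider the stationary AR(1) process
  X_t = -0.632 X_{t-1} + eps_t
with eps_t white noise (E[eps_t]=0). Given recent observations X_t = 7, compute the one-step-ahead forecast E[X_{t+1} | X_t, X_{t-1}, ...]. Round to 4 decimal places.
E[X_{t+1} \mid \mathcal F_t] = -4.4240

For an AR(p) model X_t = c + sum_i phi_i X_{t-i} + eps_t, the
one-step-ahead conditional mean is
  E[X_{t+1} | X_t, ...] = c + sum_i phi_i X_{t+1-i}.
Substitute known values:
  E[X_{t+1} | ...] = (-0.632) * (7)
                   = -4.4240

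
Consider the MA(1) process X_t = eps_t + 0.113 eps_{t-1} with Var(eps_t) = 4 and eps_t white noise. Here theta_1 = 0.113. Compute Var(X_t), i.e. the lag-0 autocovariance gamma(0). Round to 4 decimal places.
\gamma(0) = 4.0511

For an MA(q) process X_t = eps_t + sum_i theta_i eps_{t-i} with
Var(eps_t) = sigma^2, the variance is
  gamma(0) = sigma^2 * (1 + sum_i theta_i^2).
  sum_i theta_i^2 = (0.113)^2 = 0.012769.
  gamma(0) = 4 * (1 + 0.012769) = 4 * 1.012769 = 4.051076, which rounds to 4.0511.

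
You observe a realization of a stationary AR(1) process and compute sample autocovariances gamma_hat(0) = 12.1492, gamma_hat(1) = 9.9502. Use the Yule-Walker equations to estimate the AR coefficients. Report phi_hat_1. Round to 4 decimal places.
\hat\phi_{1} = 0.8190

The Yule-Walker equations for an AR(p) process read, in matrix form,
  Gamma_p phi = r_p,   with   (Gamma_p)_{ij} = gamma(|i - j|),
                       (r_p)_i = gamma(i),   i,j = 1..p.
Substitute the sample gammas (Toeplitz matrix and right-hand side of size 1):
  Gamma_p = [[12.1492]]
  r_p     = [9.9502]
With p = 1 this is the single equation gamma(0) phi_1 = gamma(1):
  phi_hat_1 = gamma(1) / gamma(0) = 9.9502 / 12.1492 = 0.8190.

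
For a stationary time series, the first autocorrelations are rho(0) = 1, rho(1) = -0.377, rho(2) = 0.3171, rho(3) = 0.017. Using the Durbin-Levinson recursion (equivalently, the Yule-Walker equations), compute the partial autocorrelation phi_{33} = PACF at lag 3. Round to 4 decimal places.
\phi_{33} = 0.2299

The PACF at lag k is phi_{kk}, the last component of the solution
to the Yule-Walker system G_k phi = r_k where
  (G_k)_{ij} = rho(|i - j|), (r_k)_i = rho(i), i,j = 1..k.
Equivalently, Durbin-Levinson gives phi_{kk} iteratively:
  phi_{11} = rho(1)
  phi_{kk} = [rho(k) - sum_{j=1..k-1} phi_{k-1,j} rho(k-j)]
            / [1 - sum_{j=1..k-1} phi_{k-1,j} rho(j)],
  phi_{k,j} = phi_{k-1,j} - phi_{kk} phi_{k-1,k-j},  j = 1..k-1.
Step k = 1:
  phi_11 = rho(1) = -0.377.
Step k = 2:
  phi_22 = [rho(2) - phi_11 rho(1)] / [1 - phi_11 rho(1)] = [0.3171 - (-0.377)(-0.377)] / [1 - (-0.377)(-0.377)]
         = 0.174971 / 0.857871 = 0.20396.
  Update: phi_21 = phi_11 - phi_22 phi_11 = -0.377 - (0.20396)(-0.377) = -0.300107.
Step k = 3:
  phi_33 = [rho(3) - phi_21 rho(2) - phi_22 rho(1)] / [1 - phi_21 rho(1) - phi_22 rho(2)]
    numerator   = 0.017 - (-0.300107)(0.3171) - (0.20396)(-0.377) = 0.18905676
    denominator = 1 - (-0.300107)(-0.377) - (0.20396)(0.3171) = 0.82218399
  phi_33 = 0.18905676 / 0.82218399 = 0.2299.
Therefore phi_{33} = 0.2299.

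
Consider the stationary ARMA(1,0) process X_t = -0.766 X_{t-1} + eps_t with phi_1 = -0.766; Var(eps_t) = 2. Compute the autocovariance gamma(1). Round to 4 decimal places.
\gamma(1) = -3.7073

Multiply the model equation by X_{t-k} and take expectations. With theta_0 = psi_0 = 1 and psi_j the MA(infinity) weights, this gives
  gamma(k) - sum_i phi_i gamma(k-i) = c_k,
  c_k = sigma^2 * sum_{j=k..q} theta_j psi_{j-k}   (c_k = 0 for k > q),
using gamma(-m) = gamma(m).
Pure AR (q = 0): c_0 = sigma^2 = 2, c_k = 0 for k >= 1.
Equations for k = 0 and k = 1 (AR order 1):
  gamma(0) = phi_1 gamma(1) + c_0
  gamma(1) = phi_1 gamma(0) + c_1
Substituting the second into the first: gamma(0) (1 - phi_1^2) = c_0 + phi_1 c_1, so
  gamma(0) = c_0 / (1 - phi_1^2) = 2 / (1 - (-0.766)^2) = 2 / 0.413244 = 4.839756.
  gamma(1) = phi_1 gamma(0) = (-0.766)(4.839756) = -3.707253.
Therefore gamma(1) = -3.7073 (to 4 decimal places).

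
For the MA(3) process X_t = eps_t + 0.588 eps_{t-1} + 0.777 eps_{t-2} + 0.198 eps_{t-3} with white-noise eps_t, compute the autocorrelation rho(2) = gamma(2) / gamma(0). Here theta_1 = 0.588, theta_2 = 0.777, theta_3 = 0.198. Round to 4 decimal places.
\rho(2) = 0.4493

For an MA(q) process with theta_0 = 1, the autocovariance is
  gamma(k) = sigma^2 * sum_{i=0..q-k} theta_i * theta_{i+k},
and rho(k) = gamma(k) / gamma(0). Sigma^2 cancels.
  numerator   = (1)*(0.777) + (0.588)*(0.198) = 0.893424.
  denominator = (1)^2 + (0.588)^2 + (0.777)^2 + (0.198)^2 = 1.988677.
  rho(2) = 0.893424 / 1.988677 = 0.4493.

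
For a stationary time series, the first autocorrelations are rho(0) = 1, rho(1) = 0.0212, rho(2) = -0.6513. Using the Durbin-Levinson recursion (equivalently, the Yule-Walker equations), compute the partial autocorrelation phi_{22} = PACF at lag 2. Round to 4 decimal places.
\phi_{22} = -0.6520

The PACF at lag k is phi_{kk}, the last component of the solution
to the Yule-Walker system G_k phi = r_k where
  (G_k)_{ij} = rho(|i - j|), (r_k)_i = rho(i), i,j = 1..k.
Equivalently, Durbin-Levinson gives phi_{kk} iteratively:
  phi_{11} = rho(1)
  phi_{kk} = [rho(k) - sum_{j=1..k-1} phi_{k-1,j} rho(k-j)]
            / [1 - sum_{j=1..k-1} phi_{k-1,j} rho(j)],
  phi_{k,j} = phi_{k-1,j} - phi_{kk} phi_{k-1,k-j},  j = 1..k-1.
Step k = 1:
  phi_11 = rho(1) = 0.0212.
Step k = 2:
  phi_22 = [rho(2) - phi_11 rho(1)] / [1 - phi_11 rho(1)] = [-0.6513 - (0.0212)(0.0212)] / [1 - (0.0212)(0.0212)]
         = -0.65174944 / 0.99955056 = -0.652.
Therefore phi_{22} = -0.6520.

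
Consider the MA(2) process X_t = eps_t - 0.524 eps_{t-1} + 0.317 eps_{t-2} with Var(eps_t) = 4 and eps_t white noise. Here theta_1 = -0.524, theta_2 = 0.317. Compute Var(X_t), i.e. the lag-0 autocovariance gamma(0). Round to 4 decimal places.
\gamma(0) = 5.5003

For an MA(q) process X_t = eps_t + sum_i theta_i eps_{t-i} with
Var(eps_t) = sigma^2, the variance is
  gamma(0) = sigma^2 * (1 + sum_i theta_i^2).
  sum_i theta_i^2 = (-0.524)^2 + (0.317)^2 = 0.274576 + 0.100489 = 0.375065.
  gamma(0) = 4 * (1 + 0.375065) = 4 * 1.375065 = 5.50026, which rounds to 5.5003.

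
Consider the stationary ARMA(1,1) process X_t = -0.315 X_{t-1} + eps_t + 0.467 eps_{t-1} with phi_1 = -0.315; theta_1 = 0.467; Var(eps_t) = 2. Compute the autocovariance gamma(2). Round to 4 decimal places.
\gamma(2) = -0.0907

Multiply the model equation by X_{t-k} and take expectations. With theta_0 = psi_0 = 1 and psi_j the MA(infinity) weights, this gives
  gamma(k) - sum_i phi_i gamma(k-i) = c_k,
  c_k = sigma^2 * sum_{j=k..q} theta_j psi_{j-k}   (c_k = 0 for k > q),
using gamma(-m) = gamma(m).
psi-weights needed (psi_j = theta_j + sum_i phi_i psi_{j-i}):
  psi_1 = theta_1 + phi_1 = 0.467 + (-0.315) = 0.152
Right-hand sides:
  c_0 = sigma^2 (1 + theta_1 psi_1) = 2 * (1 + (0.467)(0.152)) = 2 * 1.070984 = 2.141968
  c_1 = sigma^2 theta_1 = 2 * (0.467) = 0.934
  c_2 = 0
Equations for k = 0 and k = 1 (AR order 1):
  gamma(0) = phi_1 gamma(1) + c_0
  gamma(1) = phi_1 gamma(0) + c_1
Substituting the second into the first: gamma(0) (1 - phi_1^2) = c_0 + phi_1 c_1, so
  gamma(0) = (c_0 + phi_1 c_1) / (1 - phi_1^2) = (2.141968 + (-0.315)(0.934)) / (1 - (-0.315)^2) = 1.847758 / 0.900775 = 2.051298.
  gamma(1) = phi_1 gamma(0) + c_1 = (-0.315)(2.051298) + (0.934) = 0.287841.
For k = 2 (> q): gamma(2) = phi_1 gamma(1) = (-0.315)(0.287841) = -0.09067.
Therefore gamma(2) = -0.0907 (to 4 decimal places).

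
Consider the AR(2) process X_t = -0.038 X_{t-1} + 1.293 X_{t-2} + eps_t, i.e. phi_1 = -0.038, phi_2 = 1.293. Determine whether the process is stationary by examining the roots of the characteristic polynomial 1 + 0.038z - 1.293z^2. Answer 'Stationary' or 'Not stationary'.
\text{Not stationary}

The AR(p) characteristic polynomial is P(z) = 1 + 0.038z - 1.293z^2.
Stationarity requires all roots to lie outside the unit circle, i.e. |z| > 1 for every root.
Set 1 + (0.038) z + (-1.293) z^2 = 0, i.e. a z^2 + b z + c = 0 with a = -1.293, b = 0.038, c = 1.
Discriminant D = b^2 - 4ac = (0.038)^2 - 4*(-1.293)*1 = 0.001444 - (-5.172) = 5.173444.
D >= 0, so the roots are real: z = (-b +/- sqrt(D)) / (2a) = (-0.038 +/- 2.274521) / (-2.586).
  z_1 = (-0.038 + 2.274521) / (-2.586) = -0.8649,   |z_1| = 0.8649.
  z_2 = (-0.038 - 2.274521) / (-2.586) = 0.8942,   |z_2| = 0.8942.
Moduli of all roots: 0.8649, 0.8942.
All moduli strictly greater than 1? No.
Verdict: Not stationary.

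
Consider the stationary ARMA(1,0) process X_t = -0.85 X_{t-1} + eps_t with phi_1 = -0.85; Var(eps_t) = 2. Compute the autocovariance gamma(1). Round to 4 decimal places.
\gamma(1) = -6.1261

Multiply the model equation by X_{t-k} and take expectations. With theta_0 = psi_0 = 1 and psi_j the MA(infinity) weights, this gives
  gamma(k) - sum_i phi_i gamma(k-i) = c_k,
  c_k = sigma^2 * sum_{j=k..q} theta_j psi_{j-k}   (c_k = 0 for k > q),
using gamma(-m) = gamma(m).
Pure AR (q = 0): c_0 = sigma^2 = 2, c_k = 0 for k >= 1.
Equations for k = 0 and k = 1 (AR order 1):
  gamma(0) = phi_1 gamma(1) + c_0
  gamma(1) = phi_1 gamma(0) + c_1
Substituting the second into the first: gamma(0) (1 - phi_1^2) = c_0 + phi_1 c_1, so
  gamma(0) = c_0 / (1 - phi_1^2) = 2 / (1 - (-0.85)^2) = 2 / 0.2775 = 7.207207.
  gamma(1) = phi_1 gamma(0) = (-0.85)(7.207207) = -6.126126.
Therefore gamma(1) = -6.1261 (to 4 decimal places).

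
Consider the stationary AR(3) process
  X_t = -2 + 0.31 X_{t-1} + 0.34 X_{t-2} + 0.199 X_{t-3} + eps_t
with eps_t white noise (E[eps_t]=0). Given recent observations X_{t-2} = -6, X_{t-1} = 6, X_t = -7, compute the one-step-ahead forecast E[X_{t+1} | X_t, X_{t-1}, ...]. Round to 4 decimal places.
E[X_{t+1} \mid \mathcal F_t] = -3.3240

For an AR(p) model X_t = c + sum_i phi_i X_{t-i} + eps_t, the
one-step-ahead conditional mean is
  E[X_{t+1} | X_t, ...] = c + sum_i phi_i X_{t+1-i}.
Substitute known values:
  E[X_{t+1} | ...] = -2 + (0.31) * (-7) + (0.34) * (6) + (0.199) * (-6)
                   = -3.3240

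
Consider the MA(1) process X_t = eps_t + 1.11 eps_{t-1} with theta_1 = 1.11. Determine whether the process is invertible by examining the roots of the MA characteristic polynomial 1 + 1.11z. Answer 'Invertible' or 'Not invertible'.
\text{Not invertible}

The MA(q) characteristic polynomial is P(z) = 1 + 1.11z.
Invertibility requires all roots to lie outside the unit circle, i.e. |z| > 1 for every root.
This is linear in z: 1 + (1.11) z = 0  =>  z = -1/(1.11) = -0.900901,  |z| = 0.900901.
Moduli of all roots: 0.9009.
All moduli strictly greater than 1? No.
Verdict: Not invertible.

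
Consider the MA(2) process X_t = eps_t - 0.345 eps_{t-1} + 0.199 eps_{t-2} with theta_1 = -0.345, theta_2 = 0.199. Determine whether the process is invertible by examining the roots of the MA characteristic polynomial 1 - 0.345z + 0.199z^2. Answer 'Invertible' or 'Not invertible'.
\text{Invertible}

The MA(q) characteristic polynomial is P(z) = 1 - 0.345z + 0.199z^2.
Invertibility requires all roots to lie outside the unit circle, i.e. |z| > 1 for every root.
Set 1 + (-0.345) z + (0.199) z^2 = 0, i.e. a z^2 + b z + c = 0 with a = 0.199, b = -0.345, c = 1.
Discriminant D = b^2 - 4ac = (-0.345)^2 - 4*(0.199)*1 = 0.119025 - (0.796) = -0.676975.
D < 0, so the roots are the complex-conjugate pair z = (-b +/- i sqrt(-D)) / (2a) = 0.8668 +/- 2.0673i.
For a conjugate pair |z|^2 = z * conj(z) = (product of roots) = c/a = 1/(0.199) = 5.025126, so |z| = sqrt(5.025126) = 2.2417 for both roots.
Moduli of all roots: 2.2417, 2.2417.
All moduli strictly greater than 1? Yes.
Verdict: Invertible.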